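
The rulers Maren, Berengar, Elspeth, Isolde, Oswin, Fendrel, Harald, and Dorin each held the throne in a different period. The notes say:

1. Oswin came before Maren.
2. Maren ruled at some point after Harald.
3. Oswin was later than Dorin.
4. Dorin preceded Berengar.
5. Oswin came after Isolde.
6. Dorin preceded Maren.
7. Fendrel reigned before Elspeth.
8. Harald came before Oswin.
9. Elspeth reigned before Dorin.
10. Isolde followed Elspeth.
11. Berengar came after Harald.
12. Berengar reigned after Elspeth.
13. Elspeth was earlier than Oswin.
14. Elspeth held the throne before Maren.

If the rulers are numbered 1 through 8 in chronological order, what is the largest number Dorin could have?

Dorin must come before Berengar, Maren, and Oswin — 3 rulers forced after them.
Everything else can be placed before Dorin in some valid order, so Dorin can sit as late as position 8 − 3 = 5.

5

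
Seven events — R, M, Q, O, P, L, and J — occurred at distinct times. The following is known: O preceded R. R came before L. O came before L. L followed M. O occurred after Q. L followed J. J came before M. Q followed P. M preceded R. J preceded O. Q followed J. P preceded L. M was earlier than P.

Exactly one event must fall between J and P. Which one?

Tracing the constraints gives J → M → P, so M sits after J and before P.
No other event is forced both after J and before P.

M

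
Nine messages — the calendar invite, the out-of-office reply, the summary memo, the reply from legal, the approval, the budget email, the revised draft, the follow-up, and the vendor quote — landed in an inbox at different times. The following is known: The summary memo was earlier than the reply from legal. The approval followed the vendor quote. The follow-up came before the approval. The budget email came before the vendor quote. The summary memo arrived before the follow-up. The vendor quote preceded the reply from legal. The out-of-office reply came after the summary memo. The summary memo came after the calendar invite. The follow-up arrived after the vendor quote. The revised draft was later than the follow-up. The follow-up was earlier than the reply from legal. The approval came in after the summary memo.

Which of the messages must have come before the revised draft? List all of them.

Directly stated before the revised draft: the follow-up.
The budget email reaches the revised draft via the budget email → the vendor quote → the follow-up → the revised draft.
The calendar invite reaches the revised draft via the calendar invite → the summary memo → the follow-up → the revised draft.
The summary memo reaches the revised draft via the summary memo → the follow-up → the revised draft.
Likewise the vendor quote reaches the revised draft by chaining the stated constraints.

the budget email, the calendar invite, the follow-up, the summary memo, the vendor quote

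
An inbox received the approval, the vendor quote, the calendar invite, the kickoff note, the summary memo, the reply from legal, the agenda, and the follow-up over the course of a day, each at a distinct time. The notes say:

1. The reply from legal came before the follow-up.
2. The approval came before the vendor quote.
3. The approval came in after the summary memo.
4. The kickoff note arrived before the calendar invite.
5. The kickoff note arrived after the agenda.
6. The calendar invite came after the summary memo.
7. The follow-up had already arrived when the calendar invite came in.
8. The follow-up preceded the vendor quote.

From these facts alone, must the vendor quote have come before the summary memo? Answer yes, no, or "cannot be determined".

no

Tracing the constraints gives the summary memo → the approval → the vendor quote, so the summary memo must come before the vendor quote.
That means the vendor quote cannot be before the summary memo.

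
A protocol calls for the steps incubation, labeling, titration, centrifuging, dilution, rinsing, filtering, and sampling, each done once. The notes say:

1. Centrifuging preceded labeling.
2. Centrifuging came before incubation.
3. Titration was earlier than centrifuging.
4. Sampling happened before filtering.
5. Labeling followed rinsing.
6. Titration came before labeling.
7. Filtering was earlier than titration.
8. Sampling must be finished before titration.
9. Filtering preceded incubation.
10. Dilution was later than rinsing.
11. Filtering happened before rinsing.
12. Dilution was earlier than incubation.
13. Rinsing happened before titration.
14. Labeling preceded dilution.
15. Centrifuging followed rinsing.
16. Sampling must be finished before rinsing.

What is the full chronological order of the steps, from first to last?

The constraints fix every adjacent pair, so only one ordering works:
sampling → filtering → rinsing → titration → centrifuging → labeling → dilution → incubation.

sampling, filtering, rinsing, titration, centrifuging, labeling, dilution, incubation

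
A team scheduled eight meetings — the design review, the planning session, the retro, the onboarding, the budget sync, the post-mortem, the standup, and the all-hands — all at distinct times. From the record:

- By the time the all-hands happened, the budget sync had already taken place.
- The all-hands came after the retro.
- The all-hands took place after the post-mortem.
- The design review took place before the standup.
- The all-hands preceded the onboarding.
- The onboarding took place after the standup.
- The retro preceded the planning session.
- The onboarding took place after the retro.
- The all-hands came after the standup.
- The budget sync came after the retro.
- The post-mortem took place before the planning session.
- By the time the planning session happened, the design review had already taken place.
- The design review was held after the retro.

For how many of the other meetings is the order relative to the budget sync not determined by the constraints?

4

Forced before the budget sync: the retro; forced after the budget sync: the all-hands and the onboarding.
That leaves the design review, the planning session, the post-mortem, and the standup with no forced order relative to the budget sync — 4.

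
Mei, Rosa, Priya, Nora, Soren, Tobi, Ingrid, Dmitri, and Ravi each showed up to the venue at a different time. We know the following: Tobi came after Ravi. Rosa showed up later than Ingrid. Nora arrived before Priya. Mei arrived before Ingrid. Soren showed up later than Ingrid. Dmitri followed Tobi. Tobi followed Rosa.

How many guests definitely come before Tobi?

4

Directly stated before Tobi: Ravi and Rosa.
Ingrid reaches Tobi via Ingrid → Rosa → Tobi.
Mei reaches Tobi via Mei → Ingrid → Rosa → Tobi.
No chain forces Dmitri (or any of the others) ahead of Tobi.
That's Ingrid, Mei, Ravi, and Rosa — 4 in all.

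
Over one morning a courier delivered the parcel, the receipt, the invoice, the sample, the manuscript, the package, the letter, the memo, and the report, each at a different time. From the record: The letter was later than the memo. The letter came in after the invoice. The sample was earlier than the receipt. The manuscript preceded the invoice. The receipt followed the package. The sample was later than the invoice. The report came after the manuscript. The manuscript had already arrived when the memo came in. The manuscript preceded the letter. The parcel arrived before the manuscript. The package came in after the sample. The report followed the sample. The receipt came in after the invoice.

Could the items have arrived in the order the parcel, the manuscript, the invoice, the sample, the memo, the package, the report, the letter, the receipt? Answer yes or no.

Check each stated constraint against the proposed order — e.g. the invoice is ahead of the receipt; the manuscript is ahead of the letter. Every pair is in the required order; nothing is violated.

yes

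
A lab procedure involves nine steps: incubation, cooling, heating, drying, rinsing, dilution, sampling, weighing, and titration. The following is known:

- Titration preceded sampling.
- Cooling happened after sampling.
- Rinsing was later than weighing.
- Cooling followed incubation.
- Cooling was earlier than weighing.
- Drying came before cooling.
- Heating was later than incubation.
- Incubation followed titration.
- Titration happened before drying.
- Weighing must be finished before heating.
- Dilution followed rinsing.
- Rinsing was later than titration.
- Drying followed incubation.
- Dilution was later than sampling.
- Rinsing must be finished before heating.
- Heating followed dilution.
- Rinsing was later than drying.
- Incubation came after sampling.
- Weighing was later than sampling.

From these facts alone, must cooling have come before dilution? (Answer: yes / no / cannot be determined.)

Chain the constraints: cooling → weighing → rinsing → dilution. Each link is directly stated, so cooling comes before dilution.

yes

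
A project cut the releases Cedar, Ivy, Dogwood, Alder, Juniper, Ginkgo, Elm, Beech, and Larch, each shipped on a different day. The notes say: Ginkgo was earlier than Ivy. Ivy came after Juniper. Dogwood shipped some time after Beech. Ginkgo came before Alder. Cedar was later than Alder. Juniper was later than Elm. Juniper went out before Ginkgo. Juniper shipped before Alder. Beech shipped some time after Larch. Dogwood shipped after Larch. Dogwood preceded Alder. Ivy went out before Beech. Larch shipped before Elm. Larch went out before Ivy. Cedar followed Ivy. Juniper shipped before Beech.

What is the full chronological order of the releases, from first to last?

Larch, Elm, Juniper, Ginkgo, Ivy, Beech, Dogwood, Alder, Cedar

The constraints fix every adjacent pair, so only one ordering works:
Larch → Elm → Juniper → Ginkgo → Ivy → Beech → Dogwood → Alder → Cedar.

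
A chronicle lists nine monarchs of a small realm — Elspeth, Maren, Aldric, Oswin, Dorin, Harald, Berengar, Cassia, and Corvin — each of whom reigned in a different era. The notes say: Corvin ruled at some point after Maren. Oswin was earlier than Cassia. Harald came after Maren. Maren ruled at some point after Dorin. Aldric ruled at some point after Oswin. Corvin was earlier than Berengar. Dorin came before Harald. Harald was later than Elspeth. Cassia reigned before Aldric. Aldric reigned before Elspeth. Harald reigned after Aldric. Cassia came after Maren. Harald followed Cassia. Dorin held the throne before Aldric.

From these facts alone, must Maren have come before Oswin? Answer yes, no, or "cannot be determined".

cannot be determined

No chain of stated constraints runs from Maren to Oswin, and none runs from Oswin to Maren either.
So the relative order of Maren and Oswin is not fixed by the given facts.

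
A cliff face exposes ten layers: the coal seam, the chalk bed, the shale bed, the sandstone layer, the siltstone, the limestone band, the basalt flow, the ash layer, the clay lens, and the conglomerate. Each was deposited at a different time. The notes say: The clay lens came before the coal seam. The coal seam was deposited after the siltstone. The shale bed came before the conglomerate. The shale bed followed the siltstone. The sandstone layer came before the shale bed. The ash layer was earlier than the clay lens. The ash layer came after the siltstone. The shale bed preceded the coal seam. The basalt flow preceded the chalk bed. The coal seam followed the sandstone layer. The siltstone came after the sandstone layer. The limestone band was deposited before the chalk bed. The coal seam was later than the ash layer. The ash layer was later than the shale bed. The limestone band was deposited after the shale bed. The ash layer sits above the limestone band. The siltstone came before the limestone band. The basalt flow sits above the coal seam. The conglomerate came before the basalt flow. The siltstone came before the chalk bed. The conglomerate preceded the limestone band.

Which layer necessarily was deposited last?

Every other layer has a chain of constraints placing it before the chalk bed, so the chalk bed is last.

the chalk bed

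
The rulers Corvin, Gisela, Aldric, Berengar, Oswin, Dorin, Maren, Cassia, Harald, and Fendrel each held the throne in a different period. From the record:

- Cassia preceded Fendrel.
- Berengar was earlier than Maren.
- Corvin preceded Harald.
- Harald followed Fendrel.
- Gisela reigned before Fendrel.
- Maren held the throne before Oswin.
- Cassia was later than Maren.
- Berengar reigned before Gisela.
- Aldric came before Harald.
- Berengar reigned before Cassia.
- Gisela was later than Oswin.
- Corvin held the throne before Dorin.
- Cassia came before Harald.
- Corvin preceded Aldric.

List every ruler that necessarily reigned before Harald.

Aldric, Berengar, Cassia, Corvin, Fendrel, Gisela, Maren, Oswin

Directly stated before Harald: Aldric, Cassia, Corvin, and Fendrel.
Berengar reaches Harald via Berengar → Cassia → Harald.
Gisela reaches Harald via Gisela → Fendrel → Harald.
Maren reaches Harald via Maren → Cassia → Harald.
Likewise Oswin reaches Harald by chaining the stated constraints.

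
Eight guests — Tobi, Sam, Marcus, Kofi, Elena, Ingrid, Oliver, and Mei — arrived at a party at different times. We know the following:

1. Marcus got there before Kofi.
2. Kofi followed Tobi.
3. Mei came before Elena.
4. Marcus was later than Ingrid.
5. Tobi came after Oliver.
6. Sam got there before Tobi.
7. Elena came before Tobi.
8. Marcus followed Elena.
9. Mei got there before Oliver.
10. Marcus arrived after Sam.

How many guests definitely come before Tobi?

4

Directly stated before Tobi: Elena, Oliver, and Sam.
Mei reaches Tobi via Mei → Oliver → Tobi.
No chain forces Kofi (or any of the others) ahead of Tobi.
That's Elena, Mei, Oliver, and Sam — 4 in all.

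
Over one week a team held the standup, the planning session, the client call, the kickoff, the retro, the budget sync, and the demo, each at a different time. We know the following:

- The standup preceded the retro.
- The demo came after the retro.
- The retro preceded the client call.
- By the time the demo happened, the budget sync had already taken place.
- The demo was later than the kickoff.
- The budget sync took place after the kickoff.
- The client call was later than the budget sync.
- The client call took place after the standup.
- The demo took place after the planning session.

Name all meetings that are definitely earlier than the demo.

Directly stated before the demo: the budget sync, the kickoff, the planning session, and the retro.
The standup reaches the demo via the standup → the retro → the demo.
No chain forces the client call ahead of the demo.

the budget sync, the kickoff, the planning session, the retro, the standup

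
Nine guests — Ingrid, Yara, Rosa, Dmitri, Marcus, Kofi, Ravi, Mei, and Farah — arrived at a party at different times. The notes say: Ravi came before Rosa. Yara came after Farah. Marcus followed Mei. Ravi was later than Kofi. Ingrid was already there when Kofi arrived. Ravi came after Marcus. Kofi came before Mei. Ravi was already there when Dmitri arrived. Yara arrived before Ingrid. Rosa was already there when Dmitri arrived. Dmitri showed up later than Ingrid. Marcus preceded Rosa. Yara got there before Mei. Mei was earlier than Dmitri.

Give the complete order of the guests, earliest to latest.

Farah, Yara, Ingrid, Kofi, Mei, Marcus, Ravi, Rosa, Dmitri

The constraints fix every adjacent pair, so only one ordering works:
Farah → Yara → Ingrid → Kofi → Mei → Marcus → Ravi → Rosa → Dmitri.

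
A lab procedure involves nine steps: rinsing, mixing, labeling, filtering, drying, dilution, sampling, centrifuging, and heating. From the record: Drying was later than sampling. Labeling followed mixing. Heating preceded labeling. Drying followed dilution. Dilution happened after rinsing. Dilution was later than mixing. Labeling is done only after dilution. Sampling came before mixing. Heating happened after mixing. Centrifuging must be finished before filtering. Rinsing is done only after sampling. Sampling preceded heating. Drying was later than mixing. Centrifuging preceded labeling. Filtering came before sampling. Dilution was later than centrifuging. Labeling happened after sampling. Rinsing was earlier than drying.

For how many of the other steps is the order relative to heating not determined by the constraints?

Forced before heating: centrifuging, filtering, mixing, and sampling; forced after heating: labeling.
That leaves dilution, drying, and rinsing with no forced order relative to heating — 3.

3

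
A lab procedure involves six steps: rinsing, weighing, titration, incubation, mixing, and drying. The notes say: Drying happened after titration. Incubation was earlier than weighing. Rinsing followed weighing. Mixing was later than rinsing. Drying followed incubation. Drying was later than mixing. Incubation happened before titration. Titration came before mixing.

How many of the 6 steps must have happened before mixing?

Directly stated before mixing: rinsing and titration.
Incubation reaches mixing via incubation → titration → mixing.
Weighing reaches mixing via weighing → rinsing → mixing.
No chain forces drying ahead of mixing.
That's incubation, rinsing, titration, and weighing — 4 in all.

4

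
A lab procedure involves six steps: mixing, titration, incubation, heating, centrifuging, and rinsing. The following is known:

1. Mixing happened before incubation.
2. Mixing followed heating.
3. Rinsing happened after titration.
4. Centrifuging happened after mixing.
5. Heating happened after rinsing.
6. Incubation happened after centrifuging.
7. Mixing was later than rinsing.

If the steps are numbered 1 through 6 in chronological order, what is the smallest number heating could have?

Rinsing and titration must both come before heating — 2 forced predecessors.
Nothing else is forced ahead of heating, so its earliest slot is position 2 + 1 = 3.

3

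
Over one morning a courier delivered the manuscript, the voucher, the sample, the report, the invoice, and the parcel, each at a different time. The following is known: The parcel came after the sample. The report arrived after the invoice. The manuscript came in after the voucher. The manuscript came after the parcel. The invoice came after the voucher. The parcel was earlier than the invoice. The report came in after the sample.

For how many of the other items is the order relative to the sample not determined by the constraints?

Forced after the sample: the invoice, the manuscript, the parcel, and the report.
That leaves the voucher with no forced order relative to the sample — 1.

1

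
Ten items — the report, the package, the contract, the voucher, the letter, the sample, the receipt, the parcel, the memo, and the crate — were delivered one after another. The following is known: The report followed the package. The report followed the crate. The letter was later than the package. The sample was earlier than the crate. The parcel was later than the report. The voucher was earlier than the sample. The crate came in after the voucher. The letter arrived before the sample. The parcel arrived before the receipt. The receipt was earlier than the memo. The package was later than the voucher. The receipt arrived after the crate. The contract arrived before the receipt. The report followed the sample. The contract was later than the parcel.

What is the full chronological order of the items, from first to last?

The constraints fix every adjacent pair, so only one ordering works:
the voucher → the package → the letter → the sample → the crate → the report → the parcel → the contract → the receipt → the memo.

the voucher, the package, the letter, the sample, the crate, the report, the parcel, the contract, the receipt, the memo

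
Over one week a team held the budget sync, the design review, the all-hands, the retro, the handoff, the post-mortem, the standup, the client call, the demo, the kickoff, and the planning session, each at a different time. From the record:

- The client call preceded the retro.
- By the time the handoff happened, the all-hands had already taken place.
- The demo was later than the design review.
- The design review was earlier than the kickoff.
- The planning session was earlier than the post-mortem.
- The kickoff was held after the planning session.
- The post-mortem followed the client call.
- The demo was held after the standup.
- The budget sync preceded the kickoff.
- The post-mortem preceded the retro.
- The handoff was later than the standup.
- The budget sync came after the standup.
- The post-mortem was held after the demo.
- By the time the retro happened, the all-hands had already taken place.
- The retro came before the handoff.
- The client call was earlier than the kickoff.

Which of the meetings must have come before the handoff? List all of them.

the all-hands, the client call, the demo, the design review, the planning session, the post-mortem, the retro, the standup

Directly stated before the handoff: the all-hands, the retro, and the standup.
The client call reaches the handoff via the client call → the retro → the handoff.
The demo reaches the handoff via the demo → the post-mortem → the retro → the handoff.
The design review reaches the handoff via the design review → the demo → the post-mortem → the retro → the handoff.
Likewise the planning session and the post-mortem each reach the handoff by chaining the stated constraints.
No chain forces the budget sync (or any of the others) ahead of the handoff.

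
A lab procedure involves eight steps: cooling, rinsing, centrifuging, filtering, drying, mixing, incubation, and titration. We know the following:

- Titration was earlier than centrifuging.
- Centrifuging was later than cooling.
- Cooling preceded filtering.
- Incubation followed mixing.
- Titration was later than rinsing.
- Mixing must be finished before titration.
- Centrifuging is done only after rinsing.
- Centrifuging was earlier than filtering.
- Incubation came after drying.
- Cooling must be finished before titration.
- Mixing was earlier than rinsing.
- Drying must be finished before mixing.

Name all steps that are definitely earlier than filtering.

centrifuging, cooling, drying, mixing, rinsing, titration

Directly stated before filtering: centrifuging and cooling.
Drying reaches filtering via drying → mixing → titration → centrifuging → filtering.
Mixing reaches filtering via mixing → titration → centrifuging → filtering.
Rinsing reaches filtering via rinsing → centrifuging → filtering.
Likewise titration reaches filtering by chaining the stated constraints.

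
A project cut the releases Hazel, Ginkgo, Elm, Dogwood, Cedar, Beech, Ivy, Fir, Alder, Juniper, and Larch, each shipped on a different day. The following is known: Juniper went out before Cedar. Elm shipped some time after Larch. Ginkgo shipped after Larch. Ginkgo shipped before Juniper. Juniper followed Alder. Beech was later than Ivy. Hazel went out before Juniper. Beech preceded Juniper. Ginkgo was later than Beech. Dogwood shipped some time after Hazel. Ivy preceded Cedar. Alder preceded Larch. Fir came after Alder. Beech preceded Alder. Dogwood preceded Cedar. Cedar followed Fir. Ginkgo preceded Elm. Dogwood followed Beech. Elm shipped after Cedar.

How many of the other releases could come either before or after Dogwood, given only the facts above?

Forced before Dogwood: Beech, Hazel, and Ivy; forced after Dogwood: Cedar and Elm.
That leaves Alder, Fir, Ginkgo, Juniper, and Larch with no forced order relative to Dogwood — 5.

5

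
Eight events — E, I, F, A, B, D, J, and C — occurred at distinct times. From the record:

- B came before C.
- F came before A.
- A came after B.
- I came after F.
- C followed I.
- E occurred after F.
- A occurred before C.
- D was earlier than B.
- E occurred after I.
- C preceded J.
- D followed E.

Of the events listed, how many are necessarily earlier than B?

4

Directly stated before B: D.
E reaches B via E → D → B.
F reaches B via F → E → D → B.
I reaches B via I → E → D → B.
No chain forces C (or any of the others) ahead of B.
That's D, E, F, and I — 4 in all.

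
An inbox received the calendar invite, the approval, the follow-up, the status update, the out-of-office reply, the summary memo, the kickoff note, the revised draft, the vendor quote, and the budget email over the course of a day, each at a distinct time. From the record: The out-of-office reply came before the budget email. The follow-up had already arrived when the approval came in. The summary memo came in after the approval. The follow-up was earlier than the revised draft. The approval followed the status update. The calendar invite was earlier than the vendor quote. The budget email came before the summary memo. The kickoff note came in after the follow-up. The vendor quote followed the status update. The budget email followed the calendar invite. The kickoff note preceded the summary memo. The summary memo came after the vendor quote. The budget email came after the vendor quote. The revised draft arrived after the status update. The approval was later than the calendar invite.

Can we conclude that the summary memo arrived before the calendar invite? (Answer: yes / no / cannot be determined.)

no

Tracing the constraints gives the calendar invite → the budget email → the summary memo, so the calendar invite must come before the summary memo.
That means the summary memo cannot be before the calendar invite.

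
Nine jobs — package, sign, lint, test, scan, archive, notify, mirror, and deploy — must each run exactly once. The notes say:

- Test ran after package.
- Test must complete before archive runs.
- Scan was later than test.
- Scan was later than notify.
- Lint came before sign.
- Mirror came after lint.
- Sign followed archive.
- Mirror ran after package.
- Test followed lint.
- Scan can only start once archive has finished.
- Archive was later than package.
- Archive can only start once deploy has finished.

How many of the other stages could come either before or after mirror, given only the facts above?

Forced before mirror: lint and package.
That leaves archive, deploy, notify, scan, sign, and test with no forced order relative to mirror — 6.

6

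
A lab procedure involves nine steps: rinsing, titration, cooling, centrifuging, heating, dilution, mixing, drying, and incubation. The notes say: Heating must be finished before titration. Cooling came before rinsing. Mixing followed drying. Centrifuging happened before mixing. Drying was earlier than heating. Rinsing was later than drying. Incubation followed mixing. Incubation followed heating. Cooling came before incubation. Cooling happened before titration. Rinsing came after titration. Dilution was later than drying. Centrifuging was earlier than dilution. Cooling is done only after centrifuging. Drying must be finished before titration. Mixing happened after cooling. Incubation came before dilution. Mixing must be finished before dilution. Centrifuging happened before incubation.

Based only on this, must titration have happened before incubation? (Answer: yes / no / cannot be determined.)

cannot be determined

No chain of stated constraints runs from titration to incubation, and none runs from incubation to titration either.
So the relative order of titration and incubation is not fixed by the given facts.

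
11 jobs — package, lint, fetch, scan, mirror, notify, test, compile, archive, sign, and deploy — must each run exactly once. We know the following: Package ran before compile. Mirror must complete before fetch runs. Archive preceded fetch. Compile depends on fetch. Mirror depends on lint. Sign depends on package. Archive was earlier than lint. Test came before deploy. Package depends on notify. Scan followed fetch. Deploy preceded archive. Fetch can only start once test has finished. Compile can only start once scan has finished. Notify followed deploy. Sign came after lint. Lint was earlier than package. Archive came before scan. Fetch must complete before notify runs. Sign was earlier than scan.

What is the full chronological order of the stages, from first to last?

The constraints fix every adjacent pair, so only one ordering works:
test → deploy → archive → lint → mirror → fetch → notify → package → sign → scan → compile.

test, deploy, archive, lint, mirror, fetch, notify, package, sign, scan, compile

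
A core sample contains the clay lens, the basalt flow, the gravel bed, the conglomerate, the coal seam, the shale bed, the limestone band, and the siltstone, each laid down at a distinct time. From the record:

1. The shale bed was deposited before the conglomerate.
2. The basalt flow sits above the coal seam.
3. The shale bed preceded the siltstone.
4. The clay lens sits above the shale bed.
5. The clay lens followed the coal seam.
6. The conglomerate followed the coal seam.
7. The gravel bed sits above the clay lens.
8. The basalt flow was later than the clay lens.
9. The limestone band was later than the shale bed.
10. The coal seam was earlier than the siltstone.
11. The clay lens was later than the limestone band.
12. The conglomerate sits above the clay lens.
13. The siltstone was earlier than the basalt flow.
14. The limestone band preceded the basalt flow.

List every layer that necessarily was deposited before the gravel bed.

Directly stated before the gravel bed: the clay lens.
The coal seam reaches the gravel bed via the coal seam → the clay lens → the gravel bed.
The limestone band reaches the gravel bed via the limestone band → the clay lens → the gravel bed.
The shale bed reaches the gravel bed via the shale bed → the clay lens → the gravel bed.

the clay lens, the coal seam, the limestone band, the shale bed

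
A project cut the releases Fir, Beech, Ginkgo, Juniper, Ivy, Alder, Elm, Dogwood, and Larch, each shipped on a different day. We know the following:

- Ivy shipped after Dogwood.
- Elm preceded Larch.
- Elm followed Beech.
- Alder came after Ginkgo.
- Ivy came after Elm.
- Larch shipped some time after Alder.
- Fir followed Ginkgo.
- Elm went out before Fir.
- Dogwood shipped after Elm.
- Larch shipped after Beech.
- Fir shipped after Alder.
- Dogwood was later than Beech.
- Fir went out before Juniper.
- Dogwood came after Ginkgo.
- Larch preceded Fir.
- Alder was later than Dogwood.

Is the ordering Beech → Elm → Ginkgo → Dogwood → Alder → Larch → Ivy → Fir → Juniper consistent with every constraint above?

Check each stated constraint against the proposed order — e.g. Ginkgo is ahead of Fir; Elm is ahead of Fir. Every pair is in the required order; nothing is violated.

yes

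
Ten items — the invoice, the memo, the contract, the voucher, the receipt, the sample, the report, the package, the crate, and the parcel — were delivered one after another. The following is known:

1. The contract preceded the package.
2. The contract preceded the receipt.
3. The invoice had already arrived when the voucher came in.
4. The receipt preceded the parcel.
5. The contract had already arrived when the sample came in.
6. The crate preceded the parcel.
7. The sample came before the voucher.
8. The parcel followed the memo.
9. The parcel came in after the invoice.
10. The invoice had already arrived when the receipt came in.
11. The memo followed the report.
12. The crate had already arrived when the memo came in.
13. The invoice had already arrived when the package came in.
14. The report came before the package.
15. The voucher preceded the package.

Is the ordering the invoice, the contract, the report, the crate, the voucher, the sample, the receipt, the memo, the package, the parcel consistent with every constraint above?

no

The constraints require the sample before the voucher, but in the proposed sequence the voucher appears ahead of the sample. That one violation is enough.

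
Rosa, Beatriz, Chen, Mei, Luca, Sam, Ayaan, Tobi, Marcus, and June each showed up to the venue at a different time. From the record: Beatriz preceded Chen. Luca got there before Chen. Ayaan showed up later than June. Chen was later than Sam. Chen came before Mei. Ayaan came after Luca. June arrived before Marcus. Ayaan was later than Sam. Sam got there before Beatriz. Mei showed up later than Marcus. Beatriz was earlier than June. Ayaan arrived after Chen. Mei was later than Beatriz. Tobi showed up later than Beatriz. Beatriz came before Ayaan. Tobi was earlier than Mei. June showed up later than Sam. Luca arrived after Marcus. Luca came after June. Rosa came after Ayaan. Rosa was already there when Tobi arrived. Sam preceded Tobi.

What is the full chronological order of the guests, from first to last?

Sam, Beatriz, June, Marcus, Luca, Chen, Ayaan, Rosa, Tobi, Mei

The constraints fix every adjacent pair, so only one ordering works:
Sam → Beatriz → June → Marcus → Luca → Chen → Ayaan → Rosa → Tobi → Mei.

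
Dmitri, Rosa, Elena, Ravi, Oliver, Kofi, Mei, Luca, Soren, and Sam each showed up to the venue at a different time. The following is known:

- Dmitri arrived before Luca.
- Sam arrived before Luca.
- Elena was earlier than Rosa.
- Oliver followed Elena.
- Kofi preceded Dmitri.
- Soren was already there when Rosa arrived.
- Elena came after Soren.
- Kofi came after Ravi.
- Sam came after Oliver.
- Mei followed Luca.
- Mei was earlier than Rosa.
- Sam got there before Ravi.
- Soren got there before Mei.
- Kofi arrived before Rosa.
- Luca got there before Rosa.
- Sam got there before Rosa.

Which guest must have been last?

Rosa

Every other guest has a chain of constraints placing them before Rosa, so Rosa is last.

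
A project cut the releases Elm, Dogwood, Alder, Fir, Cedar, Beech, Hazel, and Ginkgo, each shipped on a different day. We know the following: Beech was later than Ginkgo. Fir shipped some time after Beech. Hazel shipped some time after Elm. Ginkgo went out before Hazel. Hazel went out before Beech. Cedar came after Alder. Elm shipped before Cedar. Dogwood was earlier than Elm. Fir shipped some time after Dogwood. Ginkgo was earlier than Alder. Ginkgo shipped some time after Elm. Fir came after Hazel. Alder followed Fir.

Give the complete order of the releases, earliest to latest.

Dogwood, Elm, Ginkgo, Hazel, Beech, Fir, Alder, Cedar

The constraints fix every adjacent pair, so only one ordering works:
Dogwood → Elm → Ginkgo → Hazel → Beech → Fir → Alder → Cedar.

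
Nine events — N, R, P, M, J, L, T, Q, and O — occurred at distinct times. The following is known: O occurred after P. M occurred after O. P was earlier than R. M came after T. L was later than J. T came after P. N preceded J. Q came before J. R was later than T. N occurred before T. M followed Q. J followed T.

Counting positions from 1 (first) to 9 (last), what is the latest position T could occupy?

5

T must come before J, L, M, and R — 4 events forced after it.
Everything else can be placed before T in some valid order, so T can sit as late as position 9 − 4 = 5.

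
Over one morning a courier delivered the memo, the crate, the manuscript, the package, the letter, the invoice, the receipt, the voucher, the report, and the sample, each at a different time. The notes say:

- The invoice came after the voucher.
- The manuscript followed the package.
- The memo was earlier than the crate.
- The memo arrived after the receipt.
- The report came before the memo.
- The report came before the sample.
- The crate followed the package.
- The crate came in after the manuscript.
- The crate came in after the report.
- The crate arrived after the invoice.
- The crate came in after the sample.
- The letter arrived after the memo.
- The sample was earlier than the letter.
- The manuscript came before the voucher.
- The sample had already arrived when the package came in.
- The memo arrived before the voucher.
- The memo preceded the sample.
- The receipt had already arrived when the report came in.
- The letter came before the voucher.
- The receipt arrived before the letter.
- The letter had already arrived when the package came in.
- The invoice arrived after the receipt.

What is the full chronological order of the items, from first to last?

The constraints fix every adjacent pair, so only one ordering works:
the receipt → the report → the memo → the sample → the letter → the package → the manuscript → the voucher → the invoice → the crate.

the receipt, the report, the memo, the sample, the letter, the package, the manuscript, the voucher, the invoice, the crate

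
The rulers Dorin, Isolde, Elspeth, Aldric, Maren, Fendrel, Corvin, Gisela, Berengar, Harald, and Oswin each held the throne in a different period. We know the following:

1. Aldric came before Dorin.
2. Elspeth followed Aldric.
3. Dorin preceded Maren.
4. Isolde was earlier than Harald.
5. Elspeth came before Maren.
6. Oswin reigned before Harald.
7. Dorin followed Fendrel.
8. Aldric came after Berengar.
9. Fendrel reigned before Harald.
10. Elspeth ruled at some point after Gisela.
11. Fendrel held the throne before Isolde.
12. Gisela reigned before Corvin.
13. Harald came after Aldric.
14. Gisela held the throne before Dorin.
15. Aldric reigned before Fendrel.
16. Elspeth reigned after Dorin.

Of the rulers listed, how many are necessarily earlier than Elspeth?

Directly stated before Elspeth: Aldric, Dorin, and Gisela.
Berengar reaches Elspeth via Berengar → Aldric → Elspeth.
Fendrel reaches Elspeth via Fendrel → Dorin → Elspeth.
No chain forces Isolde (or any of the others) ahead of Elspeth.
That's Aldric, Berengar, Dorin, Fendrel, and Gisela — 5 in all.

5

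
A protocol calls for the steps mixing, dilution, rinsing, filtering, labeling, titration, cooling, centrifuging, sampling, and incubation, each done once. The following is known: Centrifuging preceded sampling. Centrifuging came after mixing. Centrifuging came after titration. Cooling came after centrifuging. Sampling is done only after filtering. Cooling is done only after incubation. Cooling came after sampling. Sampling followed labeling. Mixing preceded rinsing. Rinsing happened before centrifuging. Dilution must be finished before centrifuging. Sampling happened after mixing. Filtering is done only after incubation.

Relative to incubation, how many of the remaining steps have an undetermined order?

Forced after incubation: cooling, filtering, and sampling.
That leaves centrifuging, dilution, labeling, mixing, rinsing, and titration with no forced order relative to incubation — 6.

6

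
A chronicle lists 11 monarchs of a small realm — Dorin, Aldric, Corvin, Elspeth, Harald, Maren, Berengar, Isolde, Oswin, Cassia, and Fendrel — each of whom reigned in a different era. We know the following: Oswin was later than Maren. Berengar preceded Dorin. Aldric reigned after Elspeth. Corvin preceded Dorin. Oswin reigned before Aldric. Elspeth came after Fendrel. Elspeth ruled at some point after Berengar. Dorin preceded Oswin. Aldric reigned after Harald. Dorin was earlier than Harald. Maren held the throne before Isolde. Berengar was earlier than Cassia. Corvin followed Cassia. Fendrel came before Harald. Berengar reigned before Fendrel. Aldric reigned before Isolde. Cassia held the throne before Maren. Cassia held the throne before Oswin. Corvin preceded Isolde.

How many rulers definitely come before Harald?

5

Directly stated before Harald: Dorin and Fendrel.
Berengar reaches Harald via Berengar → Fendrel → Harald.
Cassia reaches Harald via Cassia → Corvin → Dorin → Harald.
Corvin reaches Harald via Corvin → Dorin → Harald.
No chain forces Aldric (or any of the others) ahead of Harald.
That's Berengar, Cassia, Corvin, Dorin, and Fendrel — 5 in all.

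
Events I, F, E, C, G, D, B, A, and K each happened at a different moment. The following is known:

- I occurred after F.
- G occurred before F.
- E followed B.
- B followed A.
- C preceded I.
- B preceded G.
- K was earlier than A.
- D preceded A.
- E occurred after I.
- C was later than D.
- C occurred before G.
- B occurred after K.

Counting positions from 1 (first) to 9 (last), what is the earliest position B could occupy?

A, D, and K must all come before B — 3 forced predecessors.
Nothing else is forced ahead of B, so its earliest slot is position 3 + 1 = 4.

4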